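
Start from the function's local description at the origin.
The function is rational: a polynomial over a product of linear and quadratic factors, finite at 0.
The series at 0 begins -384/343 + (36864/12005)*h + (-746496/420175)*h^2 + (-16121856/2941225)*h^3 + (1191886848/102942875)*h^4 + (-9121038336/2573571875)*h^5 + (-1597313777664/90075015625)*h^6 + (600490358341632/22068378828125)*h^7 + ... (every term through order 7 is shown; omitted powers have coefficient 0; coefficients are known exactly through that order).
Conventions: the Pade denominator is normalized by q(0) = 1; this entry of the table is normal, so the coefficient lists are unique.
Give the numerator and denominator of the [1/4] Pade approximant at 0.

The Pade approximant has numerator coefficients [-384/343, 20480/34643]; denominator coefficients [1, 23488/10605, 555272/123725, 167168/42875, 7977152/2598225].

Taylor coefficients needed (read off): a_0 = -384/343, a_1 = 36864/12005, a_2 = -746496/420175, a_3 = -16121856/2941225, a_4 = 1191886848/102942875, a_5 = -9121038336/2573571875.
Write the denominator as Q(h) = 1 + q1*h + q2*h^2 + q3*h^3 + q4*h^4. Requiring Q*f - P = O(h^6) with deg P <= 1 kills the coefficients of h^2..h^5 in Q*f:
  h^2: a_2 + q1*a_1 + q2*a_0 = 0, i.e. -746496/420175 + (36864/12005)*q1 + (-384/343)*q2 = 0.
  h^3: a_3 + q1*a_2 + q2*a_1 + q3*a_0 = 0, i.e. -16121856/2941225 + (-746496/420175)*q1 + (36864/12005)*q2 + (-384/343)*q3 = 0.
  h^4: a_4 + q1*a_3 + q2*a_2 + q3*a_1 + q4*a_0 = 0, i.e. 1191886848/102942875 + (-16121856/2941225)*q1 + (-746496/420175)*q2 + (36864/12005)*q3 + (-384/343)*q4 = 0.
  h^5: a_5 + q1*a_4 + q2*a_3 + q3*a_2 + q4*a_1 = 0, i.e. -9121038336/2573571875 + (1191886848/102942875)*q1 + (-16121856/2941225)*q2 + (-746496/420175)*q3 + (36864/12005)*q4 = 0.
Solving this linear system: q1 = 23488/10605, q2 = 555272/123725, q3 = 167168/42875, q4 = 7977152/2598225.
The numerator is Q*f truncated at degree 1: P0 = a_0 = -384/343; P1 = a_1 + q1*a_0 = 20480/34643.


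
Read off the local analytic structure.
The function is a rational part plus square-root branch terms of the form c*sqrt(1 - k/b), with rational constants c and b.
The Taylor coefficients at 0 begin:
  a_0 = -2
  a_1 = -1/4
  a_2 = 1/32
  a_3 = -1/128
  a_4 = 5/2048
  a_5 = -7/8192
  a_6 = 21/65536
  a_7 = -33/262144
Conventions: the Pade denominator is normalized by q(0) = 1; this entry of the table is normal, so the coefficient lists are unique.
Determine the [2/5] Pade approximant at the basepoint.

Taylor coefficients needed (read off): a_0 = -2, a_1 = -1/4, a_2 = 1/32, a_3 = -1/128, a_4 = 5/2048, a_5 = -7/8192, a_6 = 21/65536, a_7 = -33/262144.
Write the denominator as Q(k) = 1 + q1*k + q2*k^2 + q3*k^3 + q4*k^4 + q5*k^5. Requiring Q*f - P = O(k^8) with deg P <= 2 kills the coefficients of k^3..k^7 in Q*f:
  k^3: a_3 + q1*a_2 + q2*a_1 + q3*a_0 = 0, i.e. -1/128 + (1/32)*q1 + (-1/4)*q2 + (-2)*q3 = 0.
  k^4: a_4 + q1*a_3 + q2*a_2 + q3*a_1 + q4*a_0 = 0, i.e. 5/2048 + (-1/128)*q1 + (1/32)*q2 + (-1/4)*q3 + (-2)*q4 = 0.
  k^5: a_5 + q1*a_4 + q2*a_3 + q3*a_2 + q4*a_1 + q5*a_0 = 0, i.e. -7/8192 + (5/2048)*q1 + (-1/128)*q2 + (1/32)*q3 + (-1/4)*q4 + (-2)*q5 = 0.
  k^6: a_6 + q1*a_5 + q2*a_4 + q3*a_3 + q4*a_2 + q5*a_1 = 0, i.e. 21/65536 + (-7/8192)*q1 + (5/2048)*q2 + (-1/128)*q3 + (1/32)*q4 + (-1/4)*q5 = 0.
  k^7: a_7 + q1*a_6 + q2*a_5 + q3*a_4 + q4*a_3 + q5*a_2 = 0, i.e. -33/262144 + (21/65536)*q1 + (-7/8192)*q2 + (5/2048)*q3 + (-1/128)*q4 + (1/32)*q5 = 0.
Solving this linear system: q1 = 9/16, q2 = 25/448, q3 = -15/7168, q4 = 9/57344, q5 = -5/458752.
The numerator is Q*f truncated at degree 2: P0 = a_0 = -2; P1 = a_1 + q1*a_0 = -11/8; P2 = a_2 + q1*a_1 + q2*a_0 = -99/448.

The Pade approximant has numerator coefficients [-2, -11/8, -99/448]; denominator coefficients [1, 9/16, 25/448, -15/7168, 9/57344, -5/458752].


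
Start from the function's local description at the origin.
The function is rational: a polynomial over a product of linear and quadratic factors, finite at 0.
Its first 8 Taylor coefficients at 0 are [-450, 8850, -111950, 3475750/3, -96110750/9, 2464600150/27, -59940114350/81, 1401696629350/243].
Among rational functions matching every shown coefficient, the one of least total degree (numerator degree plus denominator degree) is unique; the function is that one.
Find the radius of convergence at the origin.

The radius of convergence is 1/6.

No rational of total degree below 4 reproduces all 8 coefficients; solving the [0/4] Pade equations on them gives f(θ) = -5/(4*(θ + 1/6)**3*(θ + 3/5)), whose expansion matches every shown term.
Denominator factor (θ + 3/5): pole of order 1 at -3/5, modulus 3/5.
Denominator factor (θ + 1/6)^3: pole of order 3 at -1/6, modulus 1/6.
The radius of convergence is the smallest modulus among the singular points: 1/6.


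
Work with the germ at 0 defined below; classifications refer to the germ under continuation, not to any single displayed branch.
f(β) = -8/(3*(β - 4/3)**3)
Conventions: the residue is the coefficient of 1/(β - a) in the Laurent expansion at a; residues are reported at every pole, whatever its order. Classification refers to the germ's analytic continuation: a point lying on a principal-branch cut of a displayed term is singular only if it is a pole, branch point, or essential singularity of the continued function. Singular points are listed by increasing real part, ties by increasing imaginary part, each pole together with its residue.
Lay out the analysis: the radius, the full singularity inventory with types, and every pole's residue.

Denominator factor (β - 4/3)^3: pole of order 3 at 4/3, modulus 4/3.
The radius of convergence is the smallest modulus among the singular points: 4/3.
At the order-3 pole 4/3 set g(β) = (β - (4/3))^3*f(β) = -8/3.
Order-3 pole: residue = g''(a)/2; g''(4/3) = 0, so the residue is 0.

Radius of convergence at 0: 4/3.
At 4/3: a pole of order 3; residue 0.


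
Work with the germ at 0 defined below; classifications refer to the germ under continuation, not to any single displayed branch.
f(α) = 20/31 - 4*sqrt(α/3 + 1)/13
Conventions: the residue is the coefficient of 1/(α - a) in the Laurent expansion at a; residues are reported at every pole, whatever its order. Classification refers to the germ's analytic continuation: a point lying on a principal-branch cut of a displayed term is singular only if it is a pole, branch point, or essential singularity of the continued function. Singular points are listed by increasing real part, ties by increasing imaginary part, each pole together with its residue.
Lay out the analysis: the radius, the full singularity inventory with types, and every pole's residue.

Branch term (-4/13)*sqrt(1 - α/(-3)): its argument vanishes at α = -3, a square-root branch point, modulus 3.
The radius of convergence is the smallest modulus among the singular points: 3.

Radius of convergence at 0: 3.
At -3: an algebraic (square-root) branch point.


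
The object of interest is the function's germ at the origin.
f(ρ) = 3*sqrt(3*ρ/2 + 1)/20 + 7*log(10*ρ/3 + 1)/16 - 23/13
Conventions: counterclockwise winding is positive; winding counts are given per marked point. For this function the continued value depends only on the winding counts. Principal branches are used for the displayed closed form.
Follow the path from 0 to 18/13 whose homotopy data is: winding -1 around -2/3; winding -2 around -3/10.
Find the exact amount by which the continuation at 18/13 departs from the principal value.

Continued minus principal equals (-(3/65)*sqrt(130)) - ((7/4)*pi)*i.

The rational part is single-valued and drops out of the difference; each branch term changes only by its own monodromy.
(3/20)*sqrt(1 - ρ/(-2/3)): winding -1 is odd, the square root flips sign, contributing -2*(3/20)*sqrt(1 - (18/13)/(-2/3)) = -2*(3/20)*sqrt(40/13) = -(3/65)*sqrt(130).
(7/16)*log(1 - ρ/(-3/10)): each positive loop around -3/10 adds 2*pi*i to the log, so winding -2 contributes (7/16)*(-2)*2*pi*i = -(7/4)*pi*i.
Summing the contributions at ρ = 18/13 gives (-(3/65)*sqrt(130)) - ((7/4)*pi)*i.


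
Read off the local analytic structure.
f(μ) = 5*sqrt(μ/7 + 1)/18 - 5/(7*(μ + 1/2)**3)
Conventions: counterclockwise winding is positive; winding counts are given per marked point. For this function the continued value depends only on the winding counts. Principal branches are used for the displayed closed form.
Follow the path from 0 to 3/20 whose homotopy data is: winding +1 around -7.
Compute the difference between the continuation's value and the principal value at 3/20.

Continued minus principal equals -(1/126)*sqrt(5005).

The rational part is single-valued and drops out of the difference; each branch term changes only by its own monodromy.
(5/18)*sqrt(1 - μ/(-7)): winding +1 is odd, the square root flips sign, contributing -2*(5/18)*sqrt(1 - (3/20)/(-7)) = -2*(5/18)*sqrt(143/140) = -(1/126)*sqrt(5005).
Summing the contributions at μ = 3/20 gives -(1/126)*sqrt(5005).


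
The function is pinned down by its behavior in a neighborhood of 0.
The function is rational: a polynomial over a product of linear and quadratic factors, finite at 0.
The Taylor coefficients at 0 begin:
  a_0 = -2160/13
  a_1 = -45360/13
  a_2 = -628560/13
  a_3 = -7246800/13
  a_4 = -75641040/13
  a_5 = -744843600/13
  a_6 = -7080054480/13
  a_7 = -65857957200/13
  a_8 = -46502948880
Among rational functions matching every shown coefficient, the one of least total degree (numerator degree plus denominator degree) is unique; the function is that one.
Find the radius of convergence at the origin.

No rational of total degree below 7 reproduces all 9 coefficients; solving the [0/7] Pade equations on them gives f(x) = -30/(13*(x - 1/9)*(x**2 + 2*x - 1/2)**3), whose expansion matches every shown term.
Denominator factor (x - 1/9): pole of order 1 at 1/9, modulus 1/9.
Denominator factor (x**2 + 2*x - 1/2)^3: discriminant 6, real irrational roots -1 + (1/2)*sqrt(6) and -1 - (1/2)*sqrt(6); poles of order 3, moduli -1 + (1/2)*sqrt(6) and 1 + (1/2)*sqrt(6).
The radius of convergence is the smallest modulus among the singular points: 1/9.

The radius of convergence is 1/9.


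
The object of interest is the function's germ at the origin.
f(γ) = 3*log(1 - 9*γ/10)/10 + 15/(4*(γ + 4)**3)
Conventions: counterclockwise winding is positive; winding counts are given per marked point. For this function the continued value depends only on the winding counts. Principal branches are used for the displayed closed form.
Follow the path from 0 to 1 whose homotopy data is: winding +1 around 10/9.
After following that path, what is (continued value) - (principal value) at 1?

Continued minus principal equals (3/5)*pi*i.

The rational part is single-valued and drops out of the difference; each branch term changes only by its own monodromy.
(3/10)*log(1 - γ/(10/9)): each positive loop around 10/9 adds 2*pi*i to the log, so winding +1 contributes (3/10)*(1)*2*pi*i = (3/5)*pi*i.
Summing the contributions at γ = 1 gives (3/5)*pi*i.


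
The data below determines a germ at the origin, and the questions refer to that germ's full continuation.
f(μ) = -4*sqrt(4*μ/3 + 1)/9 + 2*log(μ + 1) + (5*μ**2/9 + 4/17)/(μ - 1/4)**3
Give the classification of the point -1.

The term (2)*log(1 - μ/(-1)) has argument 1 - -1/(-1) = 0 at -1: a logarithmic (infinitely-sheeted) branch point; the remaining terms are analytic or single-valued there.

The point is a logarithmic branch point.


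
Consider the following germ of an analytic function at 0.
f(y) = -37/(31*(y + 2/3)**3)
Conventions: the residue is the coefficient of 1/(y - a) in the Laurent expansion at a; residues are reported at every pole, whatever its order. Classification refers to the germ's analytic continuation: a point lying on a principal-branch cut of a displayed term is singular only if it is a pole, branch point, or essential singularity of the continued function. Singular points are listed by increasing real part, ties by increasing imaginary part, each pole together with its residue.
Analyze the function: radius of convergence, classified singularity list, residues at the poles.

Radius of convergence at 0: 2/3.
At -2/3: a pole of order 3; residue 0.

Denominator factor (y + 2/3)^3: pole of order 3 at -2/3, modulus 2/3.
The radius of convergence is the smallest modulus among the singular points: 2/3.
At the order-3 pole -2/3 set g(y) = (y - (-2/3))^3*f(y) = -37/31.
Order-3 pole: residue = g''(a)/2; g''(-2/3) = 0, so the residue is 0.


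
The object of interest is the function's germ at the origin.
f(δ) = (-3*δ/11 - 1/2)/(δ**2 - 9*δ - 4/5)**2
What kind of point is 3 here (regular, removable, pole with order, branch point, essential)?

The point is a regular point.

Denominator factors: δ**2 - 9*δ - 4/5 = -94/5 at δ = 3 — none vanishes.
So the germ continues analytically to 3.


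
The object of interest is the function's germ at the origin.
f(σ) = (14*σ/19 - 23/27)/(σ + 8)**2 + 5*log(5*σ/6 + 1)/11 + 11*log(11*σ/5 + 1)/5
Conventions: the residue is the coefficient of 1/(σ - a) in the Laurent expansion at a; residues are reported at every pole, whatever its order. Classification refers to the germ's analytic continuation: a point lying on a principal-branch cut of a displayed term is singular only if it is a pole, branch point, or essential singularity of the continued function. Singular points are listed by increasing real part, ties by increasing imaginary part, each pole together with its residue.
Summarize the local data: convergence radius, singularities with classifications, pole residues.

Denominator factor (σ + 8)^2: pole of order 2 at -8, modulus 8.
Branch term (11/5)*log(1 - σ/(-5/11)): its argument vanishes at σ = -5/11, a logarithmic branch point, modulus 5/11.
Branch term (5/11)*log(1 - σ/(-6/5)): its argument vanishes at σ = -6/5, a logarithmic branch point, modulus 6/5.
The radius of convergence is the smallest modulus among the singular points: 5/11.
The branch terms are analytic at -8 and contribute nothing to the residue; only the rational part matters.
At the order-2 pole -8 set g(σ) = (σ - (-8))^2*(rational part) = 14*σ/19 - 23/27.
Order-2 pole: residue = g'(a); g'(-8) = 14/19, so the residue is 14/19.
List the singular points by increasing real part (a conjugate pair: the negative imaginary part first).

Radius of convergence at 0: 5/11.
At -8: a pole of order 2; residue 14/19.
At -6/5: a logarithmic branch point.
At -5/11: a logarithmic branch point.


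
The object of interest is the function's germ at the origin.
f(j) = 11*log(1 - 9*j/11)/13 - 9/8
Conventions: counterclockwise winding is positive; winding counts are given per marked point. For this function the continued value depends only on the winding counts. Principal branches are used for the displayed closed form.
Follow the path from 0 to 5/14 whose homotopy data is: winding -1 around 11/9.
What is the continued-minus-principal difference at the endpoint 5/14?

Continued minus principal equals -(22/13)*pi*i.

The rational part is single-valued and drops out of the difference; each branch term changes only by its own monodromy.
(11/13)*log(1 - j/(11/9)): each positive loop around 11/9 adds 2*pi*i to the log, so winding -1 contributes (11/13)*(-1)*2*pi*i = -(22/13)*pi*i.
Summing the contributions at j = 5/14 gives -(22/13)*pi*i.


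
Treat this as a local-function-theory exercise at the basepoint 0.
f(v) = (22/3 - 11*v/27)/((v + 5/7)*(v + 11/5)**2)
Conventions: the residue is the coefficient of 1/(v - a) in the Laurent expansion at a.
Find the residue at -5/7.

At the order-1 pole -5/7 set g(v) = (v - (-5/7))*f(v) = (22/3 - 11*v/27)/(v + 11/5)**2.
Simple pole: residue = g(a) at a = -5/7, which is 252175/73008.

The residue is 252175/73008.


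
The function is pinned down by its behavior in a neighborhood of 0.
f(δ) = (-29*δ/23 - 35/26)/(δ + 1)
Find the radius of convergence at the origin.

The radius of convergence is 1.

Denominator factor (δ + 1): pole of order 1 at -1, modulus 1.
The radius of convergence is the smallest modulus among the singular points: 1.


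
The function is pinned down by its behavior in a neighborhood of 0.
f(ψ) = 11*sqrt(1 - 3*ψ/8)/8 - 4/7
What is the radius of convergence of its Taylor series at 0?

The radius of convergence is 8/3.

Branch term (11/8)*sqrt(1 - ψ/(8/3)): its argument vanishes at ψ = 8/3, a square-root branch point, modulus 8/3.
The radius of convergence is the smallest modulus among the singular points: 8/3.


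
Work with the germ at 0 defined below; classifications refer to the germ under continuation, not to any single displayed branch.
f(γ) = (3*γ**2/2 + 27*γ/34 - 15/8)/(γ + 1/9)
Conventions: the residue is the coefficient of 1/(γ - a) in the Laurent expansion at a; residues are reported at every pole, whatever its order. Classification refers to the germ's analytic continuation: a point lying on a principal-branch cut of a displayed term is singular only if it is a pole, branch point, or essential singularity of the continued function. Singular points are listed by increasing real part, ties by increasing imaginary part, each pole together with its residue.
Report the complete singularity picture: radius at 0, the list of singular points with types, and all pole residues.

Radius of convergence at 0: 1/9.
At -1/9: a pole of order 1; residue -7141/3672.

Denominator factor (γ + 1/9): pole of order 1 at -1/9, modulus 1/9.
The radius of convergence is the smallest modulus among the singular points: 1/9.
At the order-1 pole -1/9 set g(γ) = (γ - (-1/9))*f(γ) = 3*γ**2/2 + 27*γ/34 - 15/8.
Simple pole: residue = g(a) at a = -1/9, which is -7141/3672.


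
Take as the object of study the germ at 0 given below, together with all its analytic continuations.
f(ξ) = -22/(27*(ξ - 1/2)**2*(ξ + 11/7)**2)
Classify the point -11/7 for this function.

The denominator factor ξ + 11/7 vanishes at -11/7 and appears to the power 2; the numerator there equals -22/27, nonzero, and no other factor vanishes.
Hence a pole whose order is the multiplicity, 2.

The point is a pole of order 2.


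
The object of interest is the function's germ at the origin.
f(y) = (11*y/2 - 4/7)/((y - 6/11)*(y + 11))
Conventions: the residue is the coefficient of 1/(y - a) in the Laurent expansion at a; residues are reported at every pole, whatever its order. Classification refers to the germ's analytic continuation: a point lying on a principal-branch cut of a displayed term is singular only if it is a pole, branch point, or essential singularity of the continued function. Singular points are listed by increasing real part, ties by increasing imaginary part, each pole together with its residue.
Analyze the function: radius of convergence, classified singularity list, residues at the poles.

Radius of convergence at 0: 6/11.
At -11: a pole of order 1; residue 9405/1778.
At 6/11: a pole of order 1; residue 187/889.

Denominator factor (y - 6/11): pole of order 1 at 6/11, modulus 6/11.
Denominator factor (y + 11): pole of order 1 at -11, modulus 11.
The radius of convergence is the smallest modulus among the singular points: 6/11.
At the order-1 pole -11 set g(y) = (y - (-11))*f(y) = (11*y/2 - 4/7)/(y - 6/11).
Simple pole: residue = g(a) at a = -11, which is 9405/1778.
At the order-1 pole 6/11 set g(y) = (y - (6/11))*f(y) = (11*y/2 - 4/7)/(y + 11).
Simple pole: residue = g(a) at a = 6/11, which is 187/889.
List the singular points by increasing real part (a conjugate pair: the negative imaginary part first).


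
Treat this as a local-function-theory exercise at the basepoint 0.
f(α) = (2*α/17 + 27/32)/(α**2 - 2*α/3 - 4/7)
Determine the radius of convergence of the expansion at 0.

Denominator factor (α**2 - 2*α/3 - 4/7): discriminant 172/63, real irrational roots 1/3 + (1/21)*sqrt(301) and 1/3 - (1/21)*sqrt(301); poles of order 1, moduli 1/3 + (1/21)*sqrt(301) and -1/3 + (1/21)*sqrt(301).
The radius of convergence is the smallest modulus among the singular points: -1/3 + (1/21)*sqrt(301).

The radius of convergence is -1/3 + (1/21)*sqrt(301).


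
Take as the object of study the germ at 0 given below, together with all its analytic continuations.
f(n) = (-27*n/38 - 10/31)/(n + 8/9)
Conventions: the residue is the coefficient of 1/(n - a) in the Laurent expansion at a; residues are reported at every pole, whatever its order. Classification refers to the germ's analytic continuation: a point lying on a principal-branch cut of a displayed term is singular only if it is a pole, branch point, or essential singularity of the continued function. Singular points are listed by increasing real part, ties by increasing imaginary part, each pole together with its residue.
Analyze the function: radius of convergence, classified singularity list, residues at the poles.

Denominator factor (n + 8/9): pole of order 1 at -8/9, modulus 8/9.
The radius of convergence is the smallest modulus among the singular points: 8/9.
At the order-1 pole -8/9 set g(n) = (n - (-8/9))*f(n) = -27*n/38 - 10/31.
Simple pole: residue = g(a) at a = -8/9, which is 182/589.

Radius of convergence at 0: 8/9.
At -8/9: a pole of order 1; residue 182/589.


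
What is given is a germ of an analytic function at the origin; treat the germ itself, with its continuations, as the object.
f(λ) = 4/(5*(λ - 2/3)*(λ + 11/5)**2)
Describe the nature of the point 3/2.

Denominator factors: λ + 11/5 = 37/10 at λ = 3/2; λ - 2/3 = 5/6 at λ = 3/2 — none vanishes.
So the germ continues analytically to 3/2.

The point is a regular point.


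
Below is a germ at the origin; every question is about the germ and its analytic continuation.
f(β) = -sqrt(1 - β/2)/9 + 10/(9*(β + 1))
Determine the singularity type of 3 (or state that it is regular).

Denominator factors: β + 1 = 4 at β = 3 — none vanishes.
Branch term sqrt(1 - β/(2)): argument at 3 is -1/2, nonzero, so 3 is not its branch point (a point on a principal cut is still regular for the continued germ).
So the germ continues analytically to 3.

The point is a regular point.


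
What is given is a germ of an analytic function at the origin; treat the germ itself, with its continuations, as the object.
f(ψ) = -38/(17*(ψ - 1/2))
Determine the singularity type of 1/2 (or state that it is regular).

The point is a pole of order 1.

The denominator factor ψ - 1/2 vanishes at 1/2 and appears to the power 1; the numerator there equals -38/17, nonzero, and no other factor vanishes.
Hence a pole whose order is the multiplicity, 1.


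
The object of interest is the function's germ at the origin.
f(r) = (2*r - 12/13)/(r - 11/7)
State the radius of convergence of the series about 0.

The radius of convergence is 11/7.

Denominator factor (r - 11/7): pole of order 1 at 11/7, modulus 11/7.
The radius of convergence is the smallest modulus among the singular points: 11/7.


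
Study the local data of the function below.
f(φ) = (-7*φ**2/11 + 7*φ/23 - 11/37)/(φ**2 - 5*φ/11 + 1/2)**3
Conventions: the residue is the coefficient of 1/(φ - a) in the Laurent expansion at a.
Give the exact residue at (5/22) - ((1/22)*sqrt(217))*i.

The factor φ**2 - 5*φ/11 + 1/2 splits as (φ - a)(φ - a') with a = (5/22) - ((1/22)*sqrt(217))*i, a' = (5/22) + ((1/22)*sqrt(217))*i. At the order-3 pole a set g(φ) = (φ - a)^3*f(φ) = [-7*φ**2/11 + 7*φ/23 - 11/37] / (φ - a')^3.
Order-3 pole: residue = g''(a)/2; g''((5/22) - ((1/22)*sqrt(217))*i) = -((585662990/8695784363)*sqrt(217))*i, so the residue is -((292831495/8695784363)*sqrt(217))*i.

The residue is -((292831495/8695784363)*sqrt(217))*i.


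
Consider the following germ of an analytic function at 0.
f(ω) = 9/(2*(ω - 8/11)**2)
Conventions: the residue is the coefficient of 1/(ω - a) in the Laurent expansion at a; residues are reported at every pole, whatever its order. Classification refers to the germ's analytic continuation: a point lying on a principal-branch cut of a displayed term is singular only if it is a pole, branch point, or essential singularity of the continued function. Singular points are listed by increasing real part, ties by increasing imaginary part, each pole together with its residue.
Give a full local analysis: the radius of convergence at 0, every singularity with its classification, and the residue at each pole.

Denominator factor (ω - 8/11)^2: pole of order 2 at 8/11, modulus 8/11.
The radius of convergence is the smallest modulus among the singular points: 8/11.
At the order-2 pole 8/11 set g(ω) = (ω - (8/11))^2*f(ω) = 9/2.
Order-2 pole: residue = g'(a); g'(8/11) = 0, so the residue is 0.

Radius of convergence at 0: 8/11.
At 8/11: a pole of order 2; residue 0.


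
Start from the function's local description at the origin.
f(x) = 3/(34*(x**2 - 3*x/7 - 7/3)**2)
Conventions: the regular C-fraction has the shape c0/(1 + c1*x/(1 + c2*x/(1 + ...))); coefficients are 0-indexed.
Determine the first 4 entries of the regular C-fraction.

The regular C-fraction coefficients are [27/1666, 18/49, 659/294, -471325/193746].

Taylor coefficients (expand at 0): a_0 = 27/1666, a_1 = -243/40817, a_2 = 62127/4000066, a_3 = -789507/98001617.
c0 = a_0 = 27/1666. Peel one level at a time: if S = 1 + c*x/S' with S'(0) = 1, then c is the x-coefficient of S and S' = c*x/(S - 1).
S_1 = c0/f = 1 + (18/49)*x + (-1977/2401)*x^2 + ...; c1 = 18/49.
S_2 = c1*x/(S_1 - 1) = 1 + (659/294)*x + (471325/86436)*x^2 + ...; c2 = 659/294.
S_3 = c2*x/(S_2 - 1) = 1 + (-471325/193746)*x + ...; c3 = -471325/193746.


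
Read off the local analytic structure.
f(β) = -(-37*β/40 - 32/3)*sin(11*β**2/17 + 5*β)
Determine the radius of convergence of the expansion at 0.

The factor -sin(11*β**2/17 + 5*β) is entire and contributes no finite singular point.
The polynomial part has no poles.
No finite singular points: the Taylor series at 0 converges everywhere.

The radius of convergence is infinite.


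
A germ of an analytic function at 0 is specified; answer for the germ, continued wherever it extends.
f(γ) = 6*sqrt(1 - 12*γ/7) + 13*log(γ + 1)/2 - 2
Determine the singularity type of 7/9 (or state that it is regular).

There is no denominator, hence no pole anywhere.
Branch term log(1 - γ/(-1)): argument at 7/9 is 16/9, nonzero, so 7/9 is not its branch point (a point on a principal cut is still regular for the continued germ).
Branch term sqrt(1 - γ/(7/12)): argument at 7/9 is -1/3, nonzero, so 7/9 is not its branch point (a point on a principal cut is still regular for the continued germ).
So the germ continues analytically to 7/9.

The point is a regular point.


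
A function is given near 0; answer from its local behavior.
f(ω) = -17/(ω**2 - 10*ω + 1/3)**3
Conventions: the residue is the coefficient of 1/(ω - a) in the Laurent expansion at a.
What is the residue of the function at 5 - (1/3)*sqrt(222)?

The factor ω**2 - 10*ω + 1/3 splits as (ω - a)(ω - a') with a = 5 - (1/3)*sqrt(222), a' = 5 + (1/3)*sqrt(222). At the order-3 pole a set g(ω) = (ω - a)^3*f(ω) = [-17] / (ω - a')^3.
Order-3 pole: residue = g''(a)/2; g''(5 - (1/3)*sqrt(222)) = (459/3241792)*sqrt(222), so the residue is (459/6483584)*sqrt(222).

The residue is (459/6483584)*sqrt(222).


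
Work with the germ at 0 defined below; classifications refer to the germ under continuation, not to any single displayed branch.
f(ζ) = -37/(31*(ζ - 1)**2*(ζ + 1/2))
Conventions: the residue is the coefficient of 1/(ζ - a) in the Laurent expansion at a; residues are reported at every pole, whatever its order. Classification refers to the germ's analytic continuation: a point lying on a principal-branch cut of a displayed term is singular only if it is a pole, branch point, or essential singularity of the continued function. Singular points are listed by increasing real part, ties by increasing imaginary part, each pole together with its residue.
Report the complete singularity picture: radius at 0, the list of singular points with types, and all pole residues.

Denominator factor (ζ - 1)^2: pole of order 2 at 1, modulus 1.
Denominator factor (ζ + 1/2): pole of order 1 at -1/2, modulus 1/2.
The radius of convergence is the smallest modulus among the singular points: 1/2.
At the order-1 pole -1/2 set g(ζ) = (ζ - (-1/2))*f(ζ) = -37/(31*(ζ - 1)**2).
Simple pole: residue = g(a) at a = -1/2, which is -148/279.
At the order-2 pole 1 set g(ζ) = (ζ - (1))^2*f(ζ) = -37/(31*(ζ + 1/2)).
Order-2 pole: residue = g'(a); g'(1) = 148/279, so the residue is 148/279.
List the singular points by increasing real part (a conjugate pair: the negative imaginary part first).

Radius of convergence at 0: 1/2.
At -1/2: a pole of order 1; residue -148/279.
At 1: a pole of order 2; residue 148/279.


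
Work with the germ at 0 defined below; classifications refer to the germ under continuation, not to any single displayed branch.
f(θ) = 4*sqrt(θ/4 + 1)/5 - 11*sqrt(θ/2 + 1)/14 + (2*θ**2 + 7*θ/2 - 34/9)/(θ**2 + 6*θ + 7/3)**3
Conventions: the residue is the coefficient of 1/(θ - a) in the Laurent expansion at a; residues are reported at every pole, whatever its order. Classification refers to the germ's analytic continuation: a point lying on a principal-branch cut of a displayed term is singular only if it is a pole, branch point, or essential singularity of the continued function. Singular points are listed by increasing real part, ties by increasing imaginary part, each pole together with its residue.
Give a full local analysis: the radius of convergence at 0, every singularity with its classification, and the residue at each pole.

Denominator factor (θ**2 + 6*θ + 7/3)^3: discriminant 80/3, real irrational roots -3 + (2/3)*sqrt(15) and -3 - (2/3)*sqrt(15); poles of order 3, moduli 3 - (2/3)*sqrt(15) and 3 + (2/3)*sqrt(15).
Branch term (4/5)*sqrt(1 - θ/(-4)): its argument vanishes at θ = -4, a square-root branch point, modulus 4.
Branch term (-11/14)*sqrt(1 - θ/(-2)): its argument vanishes at θ = -2, a square-root branch point, modulus 2.
The radius of convergence is the smallest modulus among the singular points: 3 - (2/3)*sqrt(15).
The branch terms are analytic at -3 - (2/3)*sqrt(15) and contribute nothing to the residue; only the rational part matters.
The factor θ**2 + 6*θ + 7/3 splits as (θ - a)(θ - a') with a = -3 - (2/3)*sqrt(15), a' = -3 + (2/3)*sqrt(15). At the order-3 pole a set g(θ) = (θ - a)^3*(rational part) = [2*θ**2 + 7*θ/2 - 34/9] / (θ - a')^3.
Order-3 pole: residue = g''(a)/2; g''(-3 - (2/3)*sqrt(15)) = (39/64000)*sqrt(15), so the residue is (39/128000)*sqrt(15).
The branch terms are analytic at -3 + (2/3)*sqrt(15) and contribute nothing to the residue; only the rational part matters.
The factor θ**2 + 6*θ + 7/3 splits as (θ - a)(θ - a') with a = -3 + (2/3)*sqrt(15), a' = -3 - (2/3)*sqrt(15). At the order-3 pole a set g(θ) = (θ - a)^3*(rational part) = [2*θ**2 + 7*θ/2 - 34/9] / (θ - a')^3.
Order-3 pole: residue = g''(a)/2; g''(-3 + (2/3)*sqrt(15)) = -(39/64000)*sqrt(15), so the residue is -(39/128000)*sqrt(15).
List the singular points by increasing real part (a conjugate pair: the negative imaginary part first).

Radius of convergence at 0: 3 - (2/3)*sqrt(15).
At -3 - (2/3)*sqrt(15): a pole of order 3; residue (39/128000)*sqrt(15).
At -4: an algebraic (square-root) branch point.
At -2: an algebraic (square-root) branch point.
At -3 + (2/3)*sqrt(15): a pole of order 3; residue -(39/128000)*sqrt(15).


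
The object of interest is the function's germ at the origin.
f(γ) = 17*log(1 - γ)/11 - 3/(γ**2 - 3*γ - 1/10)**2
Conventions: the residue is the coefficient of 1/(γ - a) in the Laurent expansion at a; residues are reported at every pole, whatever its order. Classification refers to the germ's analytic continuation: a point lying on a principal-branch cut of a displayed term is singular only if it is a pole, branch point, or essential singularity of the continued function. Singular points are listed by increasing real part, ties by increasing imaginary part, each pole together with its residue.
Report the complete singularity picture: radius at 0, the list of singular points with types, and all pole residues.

Radius of convergence at 0: -3/2 + (1/10)*sqrt(235).
At 3/2 - (1/10)*sqrt(235): a pole of order 2; residue -(30/2209)*sqrt(235).
At 1: a logarithmic branch point.
At 3/2 + (1/10)*sqrt(235): a pole of order 2; residue (30/2209)*sqrt(235).

Denominator factor (γ**2 - 3*γ - 1/10)^2: discriminant 47/5, real irrational roots 3/2 + (1/10)*sqrt(235) and 3/2 - (1/10)*sqrt(235); poles of order 2, moduli 3/2 + (1/10)*sqrt(235) and -3/2 + (1/10)*sqrt(235).
Branch term (17/11)*log(1 - γ/(1)): its argument vanishes at γ = 1, a logarithmic branch point, modulus 1.
The radius of convergence is the smallest modulus among the singular points: -3/2 + (1/10)*sqrt(235).
The branch term is analytic at 3/2 - (1/10)*sqrt(235) and contributes nothing to the residue; only the rational part matters.
The factor γ**2 - 3*γ - 1/10 splits as (γ - a)(γ - a') with a = 3/2 - (1/10)*sqrt(235), a' = 3/2 + (1/10)*sqrt(235). At the order-2 pole a set g(γ) = (γ - a)^2*(rational part) = [-3] / (γ - a')^2.
Order-2 pole: residue = g'(a); g'(3/2 - (1/10)*sqrt(235)) = -(30/2209)*sqrt(235), so the residue is -(30/2209)*sqrt(235).
The branch term is analytic at 3/2 + (1/10)*sqrt(235) and contributes nothing to the residue; only the rational part matters.
The factor γ**2 - 3*γ - 1/10 splits as (γ - a)(γ - a') with a = 3/2 + (1/10)*sqrt(235), a' = 3/2 - (1/10)*sqrt(235). At the order-2 pole a set g(γ) = (γ - a)^2*(rational part) = [-3] / (γ - a')^2.
Order-2 pole: residue = g'(a); g'(3/2 + (1/10)*sqrt(235)) = (30/2209)*sqrt(235), so the residue is (30/2209)*sqrt(235).
List the singular points by increasing real part (a conjugate pair: the negative imaginary part first).


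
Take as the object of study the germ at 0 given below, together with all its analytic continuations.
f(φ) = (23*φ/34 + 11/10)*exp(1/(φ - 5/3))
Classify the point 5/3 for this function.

The exponent 1/(φ - (5/3)) has a pole at 5/3, so exp(1/(φ - (5/3))) takes every nonzero value near it: an essential singularity (not a pole of any order).

The point is an essential singularity.


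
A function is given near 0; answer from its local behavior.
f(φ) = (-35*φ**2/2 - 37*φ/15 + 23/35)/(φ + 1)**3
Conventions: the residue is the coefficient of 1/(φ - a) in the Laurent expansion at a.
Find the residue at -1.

At the order-3 pole -1 set g(φ) = (φ - (-1))^3*f(φ) = -35*φ**2/2 - 37*φ/15 + 23/35.
Order-3 pole: residue = g''(a)/2; g''(-1) = -35, so the residue is -35/2.

The residue is -35/2.


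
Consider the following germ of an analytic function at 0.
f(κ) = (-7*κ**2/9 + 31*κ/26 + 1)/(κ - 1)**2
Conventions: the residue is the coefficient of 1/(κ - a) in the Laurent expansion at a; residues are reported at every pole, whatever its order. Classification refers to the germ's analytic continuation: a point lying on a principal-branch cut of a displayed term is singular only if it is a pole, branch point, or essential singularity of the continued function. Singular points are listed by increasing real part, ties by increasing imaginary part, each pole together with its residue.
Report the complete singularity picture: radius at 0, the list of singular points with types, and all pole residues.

Radius of convergence at 0: 1.
At 1: a pole of order 2; residue -85/234.

Denominator factor (κ - 1)^2: pole of order 2 at 1, modulus 1.
The radius of convergence is the smallest modulus among the singular points: 1.
At the order-2 pole 1 set g(κ) = (κ - (1))^2*f(κ) = -7*κ**2/9 + 31*κ/26 + 1.
Order-2 pole: residue = g'(a); g'(1) = -85/234, so the residue is -85/234.


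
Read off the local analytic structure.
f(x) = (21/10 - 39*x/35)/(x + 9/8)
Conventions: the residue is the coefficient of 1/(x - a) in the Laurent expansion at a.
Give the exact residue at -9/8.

At the order-1 pole -9/8 set g(x) = (x - (-9/8))*f(x) = 21/10 - 39*x/35.
Simple pole: residue = g(a) at a = -9/8, which is 939/280.

The residue is 939/280.


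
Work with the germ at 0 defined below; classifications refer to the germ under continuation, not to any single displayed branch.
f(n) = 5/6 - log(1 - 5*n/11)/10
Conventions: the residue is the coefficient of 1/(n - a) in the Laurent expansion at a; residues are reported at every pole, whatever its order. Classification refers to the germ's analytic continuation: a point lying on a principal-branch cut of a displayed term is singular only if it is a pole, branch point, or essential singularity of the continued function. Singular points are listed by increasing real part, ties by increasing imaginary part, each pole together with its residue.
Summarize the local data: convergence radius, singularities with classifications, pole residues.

Branch term (-1/10)*log(1 - n/(11/5)): its argument vanishes at n = 11/5, a logarithmic branch point, modulus 11/5.
The radius of convergence is the smallest modulus among the singular points: 11/5.

Radius of convergence at 0: 11/5.
At 11/5: a logarithmic branch point.


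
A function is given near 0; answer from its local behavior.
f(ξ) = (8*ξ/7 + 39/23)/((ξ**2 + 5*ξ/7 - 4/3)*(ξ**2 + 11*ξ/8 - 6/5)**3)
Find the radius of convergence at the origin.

The radius of convergence is -11/16 + (1/80)*sqrt(10705).

Denominator factor (ξ**2 + 11*ξ/8 - 6/5)^3: discriminant 2141/320, real irrational roots -11/16 + (1/80)*sqrt(10705) and -11/16 - (1/80)*sqrt(10705); poles of order 3, moduli -11/16 + (1/80)*sqrt(10705) and 11/16 + (1/80)*sqrt(10705).
Denominator factor (ξ**2 + 5*ξ/7 - 4/3): discriminant 859/147, real irrational roots -5/14 + (1/42)*sqrt(2577) and -5/14 - (1/42)*sqrt(2577); poles of order 1, moduli -5/14 + (1/42)*sqrt(2577) and 5/14 + (1/42)*sqrt(2577).
The radius of convergence is the smallest modulus among the singular points: -11/16 + (1/80)*sqrt(10705).


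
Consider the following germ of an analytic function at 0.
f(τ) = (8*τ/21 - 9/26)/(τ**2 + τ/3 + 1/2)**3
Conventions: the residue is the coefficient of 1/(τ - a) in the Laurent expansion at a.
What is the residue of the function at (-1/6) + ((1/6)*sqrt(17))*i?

The residue is ((54351/447083)*sqrt(17))*i.

The factor τ**2 + τ/3 + 1/2 splits as (τ - a)(τ - a') with a = (-1/6) + ((1/6)*sqrt(17))*i, a' = (-1/6) - ((1/6)*sqrt(17))*i. At the order-3 pole a set g(τ) = (τ - a)^3*f(τ) = [8*τ/21 - 9/26] / (τ - a')^3.
Order-3 pole: residue = g''(a)/2; g''((-1/6) + ((1/6)*sqrt(17))*i) = ((108702/447083)*sqrt(17))*i, so the residue is ((54351/447083)*sqrt(17))*i.


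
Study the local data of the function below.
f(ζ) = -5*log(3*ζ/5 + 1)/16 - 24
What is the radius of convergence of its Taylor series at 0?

The radius of convergence is 5/3.

Branch term (-5/16)*log(1 - ζ/(-5/3)): its argument vanishes at ζ = -5/3, a logarithmic branch point, modulus 5/3.
The radius of convergence is the smallest modulus among the singular points: 5/3.


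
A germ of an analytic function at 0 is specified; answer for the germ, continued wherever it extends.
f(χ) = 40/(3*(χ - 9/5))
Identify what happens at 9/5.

The point is a pole of order 1.

The denominator factor χ - 9/5 vanishes at 9/5 and appears to the power 1; the numerator there equals 40/3, nonzero, and no other factor vanishes.
Hence a pole whose order is the multiplicity, 1.


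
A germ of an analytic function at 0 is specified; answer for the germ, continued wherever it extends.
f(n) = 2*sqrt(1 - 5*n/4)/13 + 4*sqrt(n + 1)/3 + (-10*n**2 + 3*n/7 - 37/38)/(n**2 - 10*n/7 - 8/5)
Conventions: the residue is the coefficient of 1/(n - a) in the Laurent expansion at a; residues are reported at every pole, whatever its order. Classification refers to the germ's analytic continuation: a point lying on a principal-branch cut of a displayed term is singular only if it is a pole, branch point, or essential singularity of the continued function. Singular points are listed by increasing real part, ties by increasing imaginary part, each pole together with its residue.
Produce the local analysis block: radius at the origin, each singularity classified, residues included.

Denominator factor (n**2 - 10*n/7 - 8/5): discriminant 2068/245, real irrational roots 5/7 + (1/35)*sqrt(2585) and 5/7 - (1/35)*sqrt(2585); poles of order 1, moduli 5/7 + (1/35)*sqrt(2585) and -5/7 + (1/35)*sqrt(2585).
Branch term (2/13)*sqrt(1 - n/(4/5)): its argument vanishes at n = 4/5, a square-root branch point, modulus 4/5.
Branch term (4/3)*sqrt(1 - n/(-1)): its argument vanishes at n = -1, a square-root branch point, modulus 1.
The radius of convergence is the smallest modulus among the singular points: -5/7 + (1/35)*sqrt(2585).
The branch terms are analytic at 5/7 - (1/35)*sqrt(2585) and contribute nothing to the residue; only the rational part matters.
The factor n**2 - 10*n/7 - 8/5 splits as (n - a)(n - a') with a = 5/7 - (1/35)*sqrt(2585), a' = 5/7 + (1/35)*sqrt(2585). At the order-1 pole a set g(n) = (n - a)*(rational part) = [-10*n**2 + 3*n/7 - 37/38] / (n - a').
Simple pole: residue = g(a) at a = 5/7 - (1/35)*sqrt(2585), which is -97/14 + (50035/275044)*sqrt(2585).
The branch terms are analytic at 5/7 + (1/35)*sqrt(2585) and contribute nothing to the residue; only the rational part matters.
The factor n**2 - 10*n/7 - 8/5 splits as (n - a)(n - a') with a = 5/7 + (1/35)*sqrt(2585), a' = 5/7 - (1/35)*sqrt(2585). At the order-1 pole a set g(n) = (n - a)*(rational part) = [-10*n**2 + 3*n/7 - 37/38] / (n - a').
Simple pole: residue = g(a) at a = 5/7 + (1/35)*sqrt(2585), which is -97/14 - (50035/275044)*sqrt(2585).
List the singular points by increasing real part (a conjugate pair: the negative imaginary part first).

Radius of convergence at 0: -5/7 + (1/35)*sqrt(2585).
At -1: an algebraic (square-root) branch point.
At 5/7 - (1/35)*sqrt(2585): a pole of order 1; residue -97/14 + (50035/275044)*sqrt(2585).
At 4/5: an algebraic (square-root) branch point.
At 5/7 + (1/35)*sqrt(2585): a pole of order 1; residue -97/14 - (50035/275044)*sqrt(2585).
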